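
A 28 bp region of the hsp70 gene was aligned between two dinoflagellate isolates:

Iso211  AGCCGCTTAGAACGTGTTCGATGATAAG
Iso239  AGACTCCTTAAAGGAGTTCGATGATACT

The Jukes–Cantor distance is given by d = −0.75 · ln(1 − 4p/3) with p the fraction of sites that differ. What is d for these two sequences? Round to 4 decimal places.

The sequences differ at positions 3 (C/A), 5 (G/T), 7 (T/C), 9 (A/T), 10 (G/A), 13 (C/G), 15 (T/A), 27 (A/C), 28 (G/T).
p = 9/28 = 0.321429.
d = −0.75 · ln(1 − (4/3)·0.321429) = −0.75 · ln(0.571428) = −0.75 · (-0.559617) = 0.4197.

0.4197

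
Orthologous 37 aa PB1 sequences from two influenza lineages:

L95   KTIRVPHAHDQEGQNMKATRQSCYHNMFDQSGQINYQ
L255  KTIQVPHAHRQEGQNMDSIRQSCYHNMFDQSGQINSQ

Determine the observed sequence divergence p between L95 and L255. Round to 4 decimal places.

Mismatches occur at site 4 (R/Q), site 10 (D/R), site 17 (K/D), site 18 (A/S), site 19 (T/I), site 36 (Y/S).
There are 6 differences over 37 sites, so p = 6/37 = 0.1622.

0.1622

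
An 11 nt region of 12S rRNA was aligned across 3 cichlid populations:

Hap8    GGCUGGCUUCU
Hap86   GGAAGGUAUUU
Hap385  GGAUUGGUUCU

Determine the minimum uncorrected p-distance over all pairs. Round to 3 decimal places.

0.273

Pairwise Hamming distances:
  Hap8 vs Hap86: 5
  Hap8 vs Hap385: 3
  Hap86 vs Hap385: 5
The smallest is 3 mismatches, between Hap8 and Hap385; p = 3/11 = 0.273.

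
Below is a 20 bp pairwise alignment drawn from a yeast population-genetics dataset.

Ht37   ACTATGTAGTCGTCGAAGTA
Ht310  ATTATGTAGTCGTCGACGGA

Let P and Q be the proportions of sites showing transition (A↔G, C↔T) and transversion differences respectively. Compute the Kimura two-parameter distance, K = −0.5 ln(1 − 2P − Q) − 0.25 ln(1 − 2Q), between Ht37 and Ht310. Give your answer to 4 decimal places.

Differing sites — 2:C/T (Ti); 17:A/C (Tv); 19:T/G (Tv).
Of the 3 differences, 1 transition and 2 transversions over 20 sites: P = 1/20 = 0.050000, Q = 2/20 = 0.100000.
d = −0.5·ln(0.800000) − 0.25·ln(0.800000) = −0.5·(-0.223144) − 0.25·(-0.223144) = 0.1674.

0.1674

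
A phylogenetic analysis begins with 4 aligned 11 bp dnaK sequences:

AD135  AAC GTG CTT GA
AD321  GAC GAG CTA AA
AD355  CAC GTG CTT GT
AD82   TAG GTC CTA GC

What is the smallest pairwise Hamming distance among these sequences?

Pairwise Hamming distances:
  AD135 vs AD321: 4
  AD135 vs AD355: 2
  AD135 vs AD82: 5
  AD321 vs AD355: 5
  AD321 vs AD82: 6
  AD355 vs AD82: 5
The smallest is 2, between AD135 and AD355.

2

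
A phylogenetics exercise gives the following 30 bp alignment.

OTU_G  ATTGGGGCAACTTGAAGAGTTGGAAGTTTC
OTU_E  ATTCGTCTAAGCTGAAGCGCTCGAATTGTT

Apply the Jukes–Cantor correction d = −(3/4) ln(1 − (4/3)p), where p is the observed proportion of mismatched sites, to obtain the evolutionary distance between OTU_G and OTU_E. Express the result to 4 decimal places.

Differing sites — 4:G/C; 6:G/T; 7:G/C; 8:C/T; 11:C/G; 12:T/C; 18:A/C; 20:T/C; 22:G/C; 26:G/T; 28:T/G; 30:C/T.
p = 12/30 = 0.400000.
d = −0.75 · ln(1 − (4/3)·0.400000) = −0.75 · ln(0.466667) = −0.75 · (-0.762139) = 0.5716.

0.5716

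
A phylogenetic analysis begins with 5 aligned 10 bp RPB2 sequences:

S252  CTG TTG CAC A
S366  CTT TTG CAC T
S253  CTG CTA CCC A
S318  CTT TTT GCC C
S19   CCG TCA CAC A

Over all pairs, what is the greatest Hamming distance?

Pairwise Hamming distances:
  S252 vs S366: 2
  S252 vs S253: 3
  S252 vs S318: 5
  S252 vs S19: 3
  S366 vs S253: 5
  S366 vs S318: 4
  S366 vs S19: 5
  S253 vs S318: 5
  S253 vs S19: 4
  S318 vs S19: 7
The largest is 7, between S318 and S19.

7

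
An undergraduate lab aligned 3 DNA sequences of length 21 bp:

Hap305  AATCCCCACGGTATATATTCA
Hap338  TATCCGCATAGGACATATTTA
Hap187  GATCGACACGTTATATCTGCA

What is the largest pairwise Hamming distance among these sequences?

Pairwise Hamming distances:
  Hap305 vs Hap338: 7
  Hap305 vs Hap187: 6
  Hap338 vs Hap187: 11
The largest is 11, between Hap338 and Hap187.

11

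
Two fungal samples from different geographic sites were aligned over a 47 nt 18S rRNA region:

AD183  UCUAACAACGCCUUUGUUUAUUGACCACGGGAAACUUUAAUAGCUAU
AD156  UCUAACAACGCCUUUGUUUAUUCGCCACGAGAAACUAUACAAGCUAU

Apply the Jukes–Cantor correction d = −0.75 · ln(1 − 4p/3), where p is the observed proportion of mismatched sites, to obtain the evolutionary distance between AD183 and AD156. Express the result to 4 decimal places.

0.1399

Differing sites — 23:G/C; 24:A/G; 30:G/A; 37:U/A; 40:A/C; 41:U/A.
p = 6/47 = 0.127660.
d = −0.75 · ln(1 − (4/3)·0.127660) = −0.75 · ln(0.829787) = −0.75 · (-0.186586) = 0.1399.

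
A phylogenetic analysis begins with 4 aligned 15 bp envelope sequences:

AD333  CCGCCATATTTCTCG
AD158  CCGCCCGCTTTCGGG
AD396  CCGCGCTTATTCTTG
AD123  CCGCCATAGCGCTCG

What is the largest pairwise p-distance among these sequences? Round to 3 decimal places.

Pairwise Hamming distances:
  AD333 vs AD158: 5
  AD333 vs AD396: 5
  AD333 vs AD123: 3
  AD158 vs AD396: 6
  AD158 vs AD123: 8
  AD396 vs AD123: 7
The largest is 8 mismatches, between AD158 and AD123; p = 8/15 = 0.533.

0.533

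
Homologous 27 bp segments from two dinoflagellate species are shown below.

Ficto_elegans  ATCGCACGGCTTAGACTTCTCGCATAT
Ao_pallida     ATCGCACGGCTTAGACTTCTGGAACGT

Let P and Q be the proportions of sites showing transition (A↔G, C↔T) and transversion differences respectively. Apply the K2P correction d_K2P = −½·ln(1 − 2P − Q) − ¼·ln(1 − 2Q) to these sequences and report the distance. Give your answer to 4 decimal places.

The sequences differ at positions 21 (C/G, transversion), 23 (C/A, transversion), 25 (T/C, transition), 26 (A/G, transition).
Of the 4 differences, 2 transitions and 2 transversions over 27 sites: P = 2/27 = 0.074074, Q = 2/27 = 0.074074.
d = −0.5·ln(0.777778) − 0.25·ln(0.851852) = −0.5·(-0.251314) − 0.25·(-0.160342) = 0.1657.

0.1657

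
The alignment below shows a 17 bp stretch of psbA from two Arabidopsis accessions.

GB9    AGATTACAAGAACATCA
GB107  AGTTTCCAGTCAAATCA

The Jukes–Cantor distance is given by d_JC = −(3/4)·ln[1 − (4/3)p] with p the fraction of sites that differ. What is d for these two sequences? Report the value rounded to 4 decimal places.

0.4770

Mismatches occur at site 3 (A→T), site 6 (A→C), site 9 (A→G), site 10 (G→T), site 11 (A→C), site 13 (C→A).
p = 6/17 = 0.352941.
d = −0.75 · ln(1 − (4/3)·0.352941) = −0.75 · ln(0.529412) = −0.75 · (-0.635988) = 0.4770.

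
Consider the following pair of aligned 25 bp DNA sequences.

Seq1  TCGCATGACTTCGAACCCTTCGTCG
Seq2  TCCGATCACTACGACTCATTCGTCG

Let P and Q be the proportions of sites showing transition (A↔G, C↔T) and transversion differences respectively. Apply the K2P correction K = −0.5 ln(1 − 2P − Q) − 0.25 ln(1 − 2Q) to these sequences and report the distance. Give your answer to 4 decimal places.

Differing sites — 3:G/C (Tv); 4:C/G (Tv); 7:G/C (Tv); 11:T/A (Tv); 15:A/C (Tv); 16:C/T (Ti); 18:C/A (Tv).
Of the 7 differences, 1 transition and 6 transversions over 25 sites: P = 1/25 = 0.040000, Q = 6/25 = 0.240000.
d = −0.5·ln(0.680000) − 0.25·ln(0.520000) = −0.5·(-0.385662) − 0.25·(-0.653926) = 0.3563.

0.3563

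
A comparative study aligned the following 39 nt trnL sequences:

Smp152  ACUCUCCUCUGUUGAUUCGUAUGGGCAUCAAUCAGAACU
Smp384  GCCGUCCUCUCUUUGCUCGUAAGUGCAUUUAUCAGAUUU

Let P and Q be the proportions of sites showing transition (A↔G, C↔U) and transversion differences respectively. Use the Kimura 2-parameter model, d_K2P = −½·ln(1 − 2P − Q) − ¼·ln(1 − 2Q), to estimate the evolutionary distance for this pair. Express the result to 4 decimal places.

0.4451

Mismatches occur at site 1 (A→G, transition), site 3 (U→C, transition), site 4 (C→G, transversion), site 11 (G→C, transversion), site 14 (G→U, transversion), site 15 (A→G, transition), site 16 (U→C, transition), site 22 (U→A, transversion), site 24 (G→U, transversion), site 29 (C→U, transition), site 30 (A→U, transversion), site 37 (A→U, transversion), site 38 (C→U, transition).
Of the 13 differences, 6 transitions and 7 transversions over 39 sites: P = 6/39 = 0.153846, Q = 7/39 = 0.179487.
d = −0.5·ln(0.512821) − 0.25·ln(0.641026) = −0.5·(-0.667828) − 0.25·(-0.444685) = 0.4451.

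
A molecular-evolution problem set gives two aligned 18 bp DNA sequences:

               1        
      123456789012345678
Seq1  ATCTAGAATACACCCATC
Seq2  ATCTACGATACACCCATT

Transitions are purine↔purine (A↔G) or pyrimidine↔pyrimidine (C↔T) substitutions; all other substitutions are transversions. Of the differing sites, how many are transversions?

1

The sequences differ at positions 6 (G/C, transversion), 7 (A/G, transition), 18 (C/T, transition).
Of the 3 differences, 2 transitions and 1 transversion, so the answer is 1.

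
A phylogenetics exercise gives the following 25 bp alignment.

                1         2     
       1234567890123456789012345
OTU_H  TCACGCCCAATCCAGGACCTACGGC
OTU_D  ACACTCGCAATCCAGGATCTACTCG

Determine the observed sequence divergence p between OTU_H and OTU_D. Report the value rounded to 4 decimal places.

0.2800

Differing sites — 1:T/A; 5:G/T; 7:C/G; 18:C/T; 23:G/T; 24:G/C; 25:C/G.
There are 7 differences over 25 sites, so p = 7/25 = 0.2800.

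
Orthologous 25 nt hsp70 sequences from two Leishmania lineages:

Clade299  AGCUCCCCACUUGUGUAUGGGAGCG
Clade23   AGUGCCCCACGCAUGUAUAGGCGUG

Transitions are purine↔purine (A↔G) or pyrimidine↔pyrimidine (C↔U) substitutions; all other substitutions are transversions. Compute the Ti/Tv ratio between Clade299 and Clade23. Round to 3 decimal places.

The sequences differ at positions 3 (C/U, transition), 4 (U/G, transversion), 11 (U/G, transversion), 12 (U/C, transition), 13 (G/A, transition), 19 (G/A, transition), 22 (A/C, transversion), 24 (C/U, transition).
Of the 8 differences, 5 transitions and 3 transversions, so Ti/Tv = 5/3 = 1.667.

1.667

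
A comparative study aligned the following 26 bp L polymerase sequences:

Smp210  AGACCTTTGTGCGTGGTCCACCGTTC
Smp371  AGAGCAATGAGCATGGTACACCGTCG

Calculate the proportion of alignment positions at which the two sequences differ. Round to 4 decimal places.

Differing sites — 4:C/G; 6:T/A; 7:T/A; 10:T/A; 13:G/A; 18:C/A; 25:T/C; 26:C/G.
There are 8 differences over 26 sites, so p = 8/26 = 0.3077.

0.3077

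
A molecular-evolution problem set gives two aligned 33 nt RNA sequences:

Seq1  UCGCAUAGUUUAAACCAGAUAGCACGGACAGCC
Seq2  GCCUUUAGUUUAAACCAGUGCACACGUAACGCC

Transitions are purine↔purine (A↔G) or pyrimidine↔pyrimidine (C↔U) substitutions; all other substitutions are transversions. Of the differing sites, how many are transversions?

9

Mismatches occur at site 1 (U→G, transversion), site 3 (G→C, transversion), site 4 (C→U, transition), site 5 (A→U, transversion), site 19 (A→U, transversion), site 20 (U→G, transversion), site 21 (A→C, transversion), site 22 (G→A, transition), site 27 (G→U, transversion), site 29 (C→A, transversion), site 30 (A→C, transversion).
Of the 11 differences, 2 transitions and 9 transversions, so the answer is 9.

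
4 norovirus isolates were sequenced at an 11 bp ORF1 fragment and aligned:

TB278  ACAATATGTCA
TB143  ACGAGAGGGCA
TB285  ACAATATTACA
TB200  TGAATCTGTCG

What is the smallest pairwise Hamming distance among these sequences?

2

Pairwise Hamming distances:
  TB278 vs TB143: 4
  TB278 vs TB285: 2
  TB278 vs TB200: 4
  TB143 vs TB285: 5
  TB143 vs TB200: 8
  TB285 vs TB200: 6
The smallest is 2, between TB278 and TB285.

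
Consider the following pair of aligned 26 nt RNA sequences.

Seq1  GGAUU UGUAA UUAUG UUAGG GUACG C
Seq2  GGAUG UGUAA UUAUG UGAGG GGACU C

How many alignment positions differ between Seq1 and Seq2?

4

Differing sites — 5:U/G; 17:U/G; 22:U/G; 25:G/U.
That gives 4 mismatches out of 26 aligned sites, so the Hamming distance is 4.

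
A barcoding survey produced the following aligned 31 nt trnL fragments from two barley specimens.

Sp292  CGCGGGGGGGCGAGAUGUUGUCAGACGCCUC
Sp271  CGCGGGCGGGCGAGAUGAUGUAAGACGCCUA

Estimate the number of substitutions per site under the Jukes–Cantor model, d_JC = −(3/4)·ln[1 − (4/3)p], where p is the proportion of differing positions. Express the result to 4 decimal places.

0.1416

Mismatches occur at site 7 (G→C), site 18 (U→A), site 22 (C→A), site 31 (C→A).
p = 4/31 = 0.129032.
d = −0.75 · ln(1 − (4/3)·0.129032) = −0.75 · ln(0.827957) = −0.75 · (-0.188794) = 0.1416.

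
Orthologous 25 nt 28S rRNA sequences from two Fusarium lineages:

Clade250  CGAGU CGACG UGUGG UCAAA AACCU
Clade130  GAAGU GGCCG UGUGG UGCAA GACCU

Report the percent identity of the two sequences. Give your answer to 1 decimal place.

The sequences differ at positions 1 (C/G), 2 (G/A), 6 (C/G), 8 (A/C), 17 (C/G), 18 (A/C), 21 (A/G).
18 of the 25 sites match, so the percent identity is 18/25 × 100 = 72.0%.

72.0%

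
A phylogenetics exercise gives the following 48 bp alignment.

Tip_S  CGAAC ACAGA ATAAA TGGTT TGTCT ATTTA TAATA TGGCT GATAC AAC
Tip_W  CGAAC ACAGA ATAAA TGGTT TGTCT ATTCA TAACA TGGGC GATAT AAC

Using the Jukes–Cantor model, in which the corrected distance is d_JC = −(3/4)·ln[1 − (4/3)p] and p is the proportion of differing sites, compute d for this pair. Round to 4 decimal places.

0.1121

The sequences differ at positions 29 (T/C), 34 (T/C), 39 (C/G), 40 (T/C), 45 (C/T).
p = 5/48 = 0.104167.
d = −0.75 · ln(1 − (4/3)·0.104167) = −0.75 · ln(0.861111) = −0.75 · (-0.149532) = 0.1121.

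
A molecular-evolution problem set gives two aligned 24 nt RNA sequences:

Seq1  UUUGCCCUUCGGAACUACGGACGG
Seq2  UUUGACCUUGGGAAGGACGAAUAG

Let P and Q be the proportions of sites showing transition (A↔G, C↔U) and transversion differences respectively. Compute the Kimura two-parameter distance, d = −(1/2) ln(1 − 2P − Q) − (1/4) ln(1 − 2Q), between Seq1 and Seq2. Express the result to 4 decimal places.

0.3709

The sequences differ at positions 5 (C/A, transversion), 10 (C/G, transversion), 15 (C/G, transversion), 16 (U/G, transversion), 20 (G/A, transition), 22 (C/U, transition), 23 (G/A, transition).
Of the 7 differences, 3 transitions and 4 transversions over 24 sites: P = 3/24 = 0.125000, Q = 4/24 = 0.166667.
d = −0.5·ln(0.583333) − 0.25·ln(0.666666) = −0.5·(-0.538997) − 0.25·(-0.405466) = 0.3709.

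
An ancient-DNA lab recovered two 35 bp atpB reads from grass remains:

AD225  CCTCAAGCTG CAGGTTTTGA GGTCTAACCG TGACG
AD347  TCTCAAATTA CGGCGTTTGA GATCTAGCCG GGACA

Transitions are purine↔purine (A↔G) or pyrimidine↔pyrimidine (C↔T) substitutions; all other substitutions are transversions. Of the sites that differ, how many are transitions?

8

Differing sites — 1:C/T (Ti); 7:G/A (Ti); 8:C/T (Ti); 10:G/A (Ti); 12:A/G (Ti); 14:G/C (Tv); 15:T/G (Tv); 22:G/A (Ti); 27:A/G (Ti); 31:T/G (Tv); 35:G/A (Ti).
Of the 11 differences, 8 transitions and 3 transversions, so the answer is 8.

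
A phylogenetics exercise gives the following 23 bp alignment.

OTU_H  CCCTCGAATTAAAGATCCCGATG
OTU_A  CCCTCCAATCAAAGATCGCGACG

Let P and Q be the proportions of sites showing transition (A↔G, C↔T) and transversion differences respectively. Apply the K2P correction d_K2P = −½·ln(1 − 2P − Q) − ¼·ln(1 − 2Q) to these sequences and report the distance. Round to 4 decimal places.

Mismatches occur at site 6 (G↔C, transversion), site 10 (T↔C, transition), site 18 (C↔G, transversion), site 22 (T↔C, transition).
Of the 4 differences, 2 transitions and 2 transversions over 23 sites: P = 2/23 = 0.086957, Q = 2/23 = 0.086957.
d = −0.5·ln(0.739129) − 0.25·ln(0.826086) = −0.5·(-0.302283) − 0.25·(-0.191056) = 0.1989.

0.1989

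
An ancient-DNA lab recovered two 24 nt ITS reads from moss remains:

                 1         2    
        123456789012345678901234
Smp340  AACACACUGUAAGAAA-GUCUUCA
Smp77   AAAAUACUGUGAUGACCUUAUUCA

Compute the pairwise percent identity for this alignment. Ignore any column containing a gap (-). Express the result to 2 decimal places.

65.22%

Excluding the 1 gap column leaves 23 comparable sites.
The sequences differ at positions 3 (C/A), 5 (C/U), 11 (A/G), 13 (G/U), 14 (A/G), 16 (A/C), 18 (G/U), 20 (C/A).
15 of the 23 comparable sites match, so the percent identity is 15/23 × 100 = 65.22%.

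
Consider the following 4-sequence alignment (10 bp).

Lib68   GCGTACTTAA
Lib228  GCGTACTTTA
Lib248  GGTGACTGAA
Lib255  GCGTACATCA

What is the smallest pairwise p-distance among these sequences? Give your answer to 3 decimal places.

Pairwise Hamming distances:
  Lib68 vs Lib228: 1
  Lib68 vs Lib248: 4
  Lib68 vs Lib255: 2
  Lib228 vs Lib248: 5
  Lib228 vs Lib255: 2
  Lib248 vs Lib255: 6
The smallest is 1 mismatch, between Lib68 and Lib228; p = 1/10 = 0.100.

0.100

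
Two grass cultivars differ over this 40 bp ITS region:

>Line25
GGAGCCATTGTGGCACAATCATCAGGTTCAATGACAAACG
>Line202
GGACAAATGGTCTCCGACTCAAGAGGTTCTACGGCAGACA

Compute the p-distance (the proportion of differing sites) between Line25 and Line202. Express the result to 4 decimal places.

Mismatches occur at site 4 (G/C), site 5 (C/A), site 6 (C/A), site 9 (T/G), site 12 (G/C), site 13 (G/T), site 15 (A/C), site 16 (C/G), site 18 (A/C), site 22 (T/A), site 23 (C/G), site 30 (A/T), site 32 (T/C), site 34 (A/G), site 37 (A/G), site 40 (G/A).
There are 16 differences over 40 sites, so p = 16/40 = 0.4000.

0.4000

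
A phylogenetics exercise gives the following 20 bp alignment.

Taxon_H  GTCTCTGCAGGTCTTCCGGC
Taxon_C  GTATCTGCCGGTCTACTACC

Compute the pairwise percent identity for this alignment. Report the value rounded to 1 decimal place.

Mismatches occur at site 3 (C/A), site 9 (A/C), site 15 (T/A), site 17 (C/T), site 18 (G/A), site 19 (G/C).
14 of the 20 sites match, so the percent identity is 14/20 × 100 = 70.0%.

70.0%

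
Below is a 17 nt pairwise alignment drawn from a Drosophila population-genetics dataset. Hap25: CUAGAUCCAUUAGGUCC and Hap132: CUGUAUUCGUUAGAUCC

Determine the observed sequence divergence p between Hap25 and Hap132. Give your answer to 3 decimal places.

Mismatches occur at site 3 (A→G), site 4 (G→U), site 7 (C→U), site 9 (A→G), site 14 (G→A).
There are 5 differences over 17 sites, so p = 5/17 = 0.294.

0.294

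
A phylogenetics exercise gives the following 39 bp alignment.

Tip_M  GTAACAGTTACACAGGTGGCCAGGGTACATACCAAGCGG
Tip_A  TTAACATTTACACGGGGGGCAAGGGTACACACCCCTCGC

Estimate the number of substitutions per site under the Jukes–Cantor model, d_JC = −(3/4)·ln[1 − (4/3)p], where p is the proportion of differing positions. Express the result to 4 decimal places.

0.3138

Differing sites — 1:G/T; 7:G/T; 14:A/G; 17:T/G; 21:C/A; 30:T/C; 34:A/C; 35:A/C; 36:G/T; 39:G/C.
p = 10/39 = 0.256410.
d = −0.75 · ln(1 − (4/3)·0.256410) = −0.75 · ln(0.658120) = −0.75 · (-0.418368) = 0.3138.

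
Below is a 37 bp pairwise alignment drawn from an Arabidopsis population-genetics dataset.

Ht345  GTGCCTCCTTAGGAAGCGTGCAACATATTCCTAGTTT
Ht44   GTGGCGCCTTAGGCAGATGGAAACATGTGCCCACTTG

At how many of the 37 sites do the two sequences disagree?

Differing sites — 4:C/G; 6:T/G; 14:A/C; 17:C/A; 18:G/T; 19:T/G; 21:C/A; 27:A/G; 29:T/G; 32:T/C; 34:G/C; 37:T/G.
That gives 12 mismatches out of 37 aligned sites, so the Hamming distance is 12.

12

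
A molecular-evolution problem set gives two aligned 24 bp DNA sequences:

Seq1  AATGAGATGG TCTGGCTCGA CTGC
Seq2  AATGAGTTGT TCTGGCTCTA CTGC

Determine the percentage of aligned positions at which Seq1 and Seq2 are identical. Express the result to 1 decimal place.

87.5%

The sequences differ at positions 7 (A/T), 10 (G/T), 19 (G/T).
21 of the 24 sites match, so the percent identity is 21/24 × 100 = 87.5%.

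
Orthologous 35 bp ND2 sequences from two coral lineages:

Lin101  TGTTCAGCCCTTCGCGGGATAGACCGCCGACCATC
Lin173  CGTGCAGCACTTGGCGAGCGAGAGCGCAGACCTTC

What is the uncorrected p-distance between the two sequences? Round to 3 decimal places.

Mismatches occur at site 1 (T↔C), site 4 (T↔G), site 9 (C↔A), site 13 (C↔G), site 17 (G↔A), site 19 (A↔C), site 20 (T↔G), site 24 (C↔G), site 28 (C↔A), site 33 (A↔T).
There are 10 differences over 35 sites, so p = 10/35 = 0.286.

0.286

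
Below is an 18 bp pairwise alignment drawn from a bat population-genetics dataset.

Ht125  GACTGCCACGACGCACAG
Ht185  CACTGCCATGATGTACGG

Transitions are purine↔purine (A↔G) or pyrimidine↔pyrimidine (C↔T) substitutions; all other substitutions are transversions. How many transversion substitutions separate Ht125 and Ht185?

Mismatches occur at site 1 (G→C, transversion), site 9 (C→T, transition), site 12 (C→T, transition), site 14 (C→T, transition), site 17 (A→G, transition).
Of the 5 differences, 4 transitions and 1 transversion, so the answer is 1.

1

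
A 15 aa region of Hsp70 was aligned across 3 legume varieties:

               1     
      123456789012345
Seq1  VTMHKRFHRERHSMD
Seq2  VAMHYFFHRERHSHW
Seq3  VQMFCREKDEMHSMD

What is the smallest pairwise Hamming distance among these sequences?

5

Pairwise Hamming distances:
  Seq1 vs Seq2: 5
  Seq1 vs Seq3: 7
  Seq2 vs Seq3: 10
The smallest is 5, between Seq1 and Seq2.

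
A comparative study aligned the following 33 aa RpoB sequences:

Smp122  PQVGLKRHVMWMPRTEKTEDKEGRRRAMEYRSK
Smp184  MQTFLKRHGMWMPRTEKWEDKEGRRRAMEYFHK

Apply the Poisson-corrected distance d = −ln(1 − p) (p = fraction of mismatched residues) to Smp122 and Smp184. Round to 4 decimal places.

0.2384

Mismatches occur at site 1 (P/M), site 3 (V/T), site 4 (G/F), site 9 (V/G), site 18 (T/W), site 31 (R/F), site 32 (S/H).
p = 7/33 = 0.212121.
d = −ln(1 − 0.212121) = −ln(0.787879) = 0.2384.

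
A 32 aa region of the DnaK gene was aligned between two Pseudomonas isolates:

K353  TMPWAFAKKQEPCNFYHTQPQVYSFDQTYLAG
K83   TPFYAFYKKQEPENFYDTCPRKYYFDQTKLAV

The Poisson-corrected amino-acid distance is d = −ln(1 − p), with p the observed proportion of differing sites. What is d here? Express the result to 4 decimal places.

0.4700

Differing sites — 2:M/P; 3:P/F; 4:W/Y; 7:A/Y; 13:C/E; 17:H/D; 19:Q/C; 21:Q/R; 22:V/K; 24:S/Y; 29:Y/K; 32:G/V.
p = 12/32 = 0.375000.
d = −ln(1 − 0.375000) = −ln(0.625000) = 0.4700.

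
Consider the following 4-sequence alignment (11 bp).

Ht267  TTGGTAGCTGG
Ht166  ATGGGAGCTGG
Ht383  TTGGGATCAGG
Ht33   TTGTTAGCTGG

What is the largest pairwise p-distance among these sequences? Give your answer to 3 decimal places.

Pairwise Hamming distances:
  Ht267 vs Ht166: 2
  Ht267 vs Ht383: 3
  Ht267 vs Ht33: 1
  Ht166 vs Ht383: 3
  Ht166 vs Ht33: 3
  Ht383 vs Ht33: 4
The largest is 4 mismatches, between Ht383 and Ht33; p = 4/11 = 0.364.

0.364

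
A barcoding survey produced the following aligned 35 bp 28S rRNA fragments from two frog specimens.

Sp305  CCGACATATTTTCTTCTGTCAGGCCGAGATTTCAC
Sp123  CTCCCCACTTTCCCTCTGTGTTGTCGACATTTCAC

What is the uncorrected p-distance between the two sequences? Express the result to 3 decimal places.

0.371

Differing sites — 2:C/T; 3:G/C; 4:A/C; 6:A/C; 7:T/A; 8:A/C; 12:T/C; 14:T/C; 20:C/G; 21:A/T; 22:G/T; 24:C/T; 28:G/C.
There are 13 differences over 35 sites, so p = 13/35 = 0.371.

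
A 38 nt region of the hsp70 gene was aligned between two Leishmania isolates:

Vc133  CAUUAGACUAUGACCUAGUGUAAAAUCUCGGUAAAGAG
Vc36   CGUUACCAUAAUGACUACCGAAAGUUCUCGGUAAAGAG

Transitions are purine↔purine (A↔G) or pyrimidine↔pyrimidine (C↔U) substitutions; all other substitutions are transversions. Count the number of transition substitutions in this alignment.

4

Mismatches occur at site 2 (A↔G, transition), site 6 (G↔C, transversion), site 7 (A↔C, transversion), site 8 (C↔A, transversion), site 11 (U↔A, transversion), site 12 (G↔U, transversion), site 13 (A↔G, transition), site 14 (C↔A, transversion), site 18 (G↔C, transversion), site 19 (U↔C, transition), site 21 (U↔A, transversion), site 24 (A↔G, transition), site 25 (A↔U, transversion).
Of the 13 differences, 4 transitions and 9 transversions, so the answer is 4.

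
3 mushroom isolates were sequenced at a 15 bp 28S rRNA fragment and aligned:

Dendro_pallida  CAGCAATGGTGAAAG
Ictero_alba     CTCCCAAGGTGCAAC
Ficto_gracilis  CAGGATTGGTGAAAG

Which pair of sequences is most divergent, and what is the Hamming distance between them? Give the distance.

Pairwise Hamming distances:
  Dendro_pallida vs Ictero_alba: 6
  Dendro_pallida vs Ficto_gracilis: 2
  Ictero_alba vs Ficto_gracilis: 8
The largest is 8, between Ictero_alba and Ficto_gracilis.

8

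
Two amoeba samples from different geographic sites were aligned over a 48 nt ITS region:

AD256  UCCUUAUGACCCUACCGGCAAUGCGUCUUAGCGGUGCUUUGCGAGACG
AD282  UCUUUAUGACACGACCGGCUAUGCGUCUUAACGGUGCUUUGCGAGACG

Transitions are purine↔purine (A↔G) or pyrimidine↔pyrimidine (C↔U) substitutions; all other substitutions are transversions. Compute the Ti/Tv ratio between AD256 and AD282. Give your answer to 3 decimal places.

0.667

Differing sites — 3:C/U (Ti); 11:C/A (Tv); 13:U/G (Tv); 20:A/U (Tv); 31:G/A (Ti).
Of the 5 differences, 2 transitions and 3 transversions, so Ti/Tv = 2/3 = 0.667.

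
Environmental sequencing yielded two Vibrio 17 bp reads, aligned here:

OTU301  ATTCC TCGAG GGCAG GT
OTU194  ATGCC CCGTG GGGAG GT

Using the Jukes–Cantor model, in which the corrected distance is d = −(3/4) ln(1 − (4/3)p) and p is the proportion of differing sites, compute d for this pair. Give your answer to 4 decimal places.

0.2824

The sequences differ at positions 3 (T/G), 6 (T/C), 9 (A/T), 13 (C/G).
p = 4/17 = 0.235294.
d = −0.75 · ln(1 − (4/3)·0.235294) = −0.75 · ln(0.686275) = −0.75 · (-0.376477) = 0.2824.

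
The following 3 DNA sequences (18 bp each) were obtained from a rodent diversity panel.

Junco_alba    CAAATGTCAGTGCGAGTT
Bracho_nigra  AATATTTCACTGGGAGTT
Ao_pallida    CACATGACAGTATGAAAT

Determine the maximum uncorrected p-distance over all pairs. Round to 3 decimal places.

Pairwise Hamming distances:
  Junco_alba vs Bracho_nigra: 5
  Junco_alba vs Ao_pallida: 6
  Bracho_nigra vs Ao_pallida: 9
The largest is 9 mismatches, between Bracho_nigra and Ao_pallida; p = 9/18 = 0.500.

0.500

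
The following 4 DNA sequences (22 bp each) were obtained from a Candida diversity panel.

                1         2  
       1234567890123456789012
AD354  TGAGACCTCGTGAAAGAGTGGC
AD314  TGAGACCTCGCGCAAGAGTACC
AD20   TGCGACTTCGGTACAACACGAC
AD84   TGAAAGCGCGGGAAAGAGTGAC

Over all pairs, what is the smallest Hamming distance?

Pairwise Hamming distances:
  AD354 vs AD314: 4
  AD354 vs AD20: 10
  AD354 vs AD84: 5
  AD314 vs AD20: 12
  AD314 vs AD84: 7
  AD20 vs AD84: 11
The smallest is 4, between AD354 and AD314.

4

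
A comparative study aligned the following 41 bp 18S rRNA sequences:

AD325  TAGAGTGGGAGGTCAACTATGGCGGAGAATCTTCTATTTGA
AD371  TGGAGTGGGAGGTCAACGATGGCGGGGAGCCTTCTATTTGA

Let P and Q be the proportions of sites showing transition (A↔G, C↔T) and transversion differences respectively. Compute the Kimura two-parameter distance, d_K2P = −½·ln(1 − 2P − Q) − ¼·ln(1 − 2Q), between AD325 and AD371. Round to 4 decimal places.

0.1364

The sequences differ at positions 2 (A/G, transition), 18 (T/G, transversion), 26 (A/G, transition), 29 (A/G, transition), 30 (T/C, transition).
Of the 5 differences, 4 transitions and 1 transversion over 41 sites: P = 4/41 = 0.097561, Q = 1/41 = 0.024390.
d = −0.5·ln(0.780488) − 0.25·ln(0.951220) = −0.5·(-0.247836) − 0.25·(-0.050010) = 0.1364.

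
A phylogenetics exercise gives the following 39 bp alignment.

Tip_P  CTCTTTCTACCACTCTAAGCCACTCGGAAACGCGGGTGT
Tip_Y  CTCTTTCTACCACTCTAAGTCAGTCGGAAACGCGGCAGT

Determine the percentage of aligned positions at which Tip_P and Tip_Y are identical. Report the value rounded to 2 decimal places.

89.74%

Mismatches occur at site 20 (C↔T), site 23 (C↔G), site 36 (G↔C), site 37 (T↔A).
35 of the 39 sites match, so the percent identity is 35/39 × 100 = 89.74%.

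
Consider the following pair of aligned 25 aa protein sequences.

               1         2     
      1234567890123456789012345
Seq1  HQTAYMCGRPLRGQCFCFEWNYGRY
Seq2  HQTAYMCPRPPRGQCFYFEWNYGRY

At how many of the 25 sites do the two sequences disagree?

3

The sequences differ at positions 8 (G/P), 11 (L/P), 17 (C/Y).
That gives 3 mismatches out of 25 aligned sites, so the Hamming distance is 3.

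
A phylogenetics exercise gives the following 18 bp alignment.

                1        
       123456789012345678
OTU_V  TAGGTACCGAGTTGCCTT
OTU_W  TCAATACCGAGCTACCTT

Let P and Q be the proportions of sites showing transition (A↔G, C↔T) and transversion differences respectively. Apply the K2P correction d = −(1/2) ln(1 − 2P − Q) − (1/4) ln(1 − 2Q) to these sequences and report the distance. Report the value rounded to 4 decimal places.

0.3760

Mismatches occur at site 2 (A→C, transversion), site 3 (G→A, transition), site 4 (G→A, transition), site 12 (T→C, transition), site 14 (G→A, transition).
Of the 5 differences, 4 transitions and 1 transversion over 18 sites: P = 4/18 = 0.222222, Q = 1/18 = 0.055556.
d = −0.5·ln(0.500000) − 0.25·ln(0.888888) = −0.5·(-0.693147) − 0.25·(-0.117784) = 0.3760.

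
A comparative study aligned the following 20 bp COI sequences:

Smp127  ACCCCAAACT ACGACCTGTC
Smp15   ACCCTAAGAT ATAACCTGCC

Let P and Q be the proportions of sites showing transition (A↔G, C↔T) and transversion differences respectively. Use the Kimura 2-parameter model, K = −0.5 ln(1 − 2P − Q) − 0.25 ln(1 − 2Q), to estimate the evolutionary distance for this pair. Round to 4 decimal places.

0.4256

The sequences differ at positions 5 (C/T, transition), 8 (A/G, transition), 9 (C/A, transversion), 12 (C/T, transition), 13 (G/A, transition), 19 (T/C, transition).
Of the 6 differences, 5 transitions and 1 transversion over 20 sites: P = 5/20 = 0.250000, Q = 1/20 = 0.050000.
d = −0.5·ln(0.450000) − 0.25·ln(0.900000) = −0.5·(-0.798508) − 0.25·(-0.105361) = 0.4256.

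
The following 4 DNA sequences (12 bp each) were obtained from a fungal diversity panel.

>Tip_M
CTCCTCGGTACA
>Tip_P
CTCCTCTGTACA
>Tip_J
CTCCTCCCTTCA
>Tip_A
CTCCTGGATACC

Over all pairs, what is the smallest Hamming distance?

1

Pairwise Hamming distances:
  Tip_M vs Tip_P: 1
  Tip_M vs Tip_J: 3
  Tip_M vs Tip_A: 3
  Tip_P vs Tip_J: 3
  Tip_P vs Tip_A: 4
  Tip_J vs Tip_A: 5
The smallest is 1, between Tip_M and Tip_P.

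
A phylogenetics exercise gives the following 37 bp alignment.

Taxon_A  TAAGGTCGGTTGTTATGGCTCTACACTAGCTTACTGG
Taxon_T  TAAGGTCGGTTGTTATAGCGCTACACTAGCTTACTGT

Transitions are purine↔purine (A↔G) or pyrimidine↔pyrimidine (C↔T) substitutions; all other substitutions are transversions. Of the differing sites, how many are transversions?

The sequences differ at positions 17 (G/A, transition), 20 (T/G, transversion), 37 (G/T, transversion).
Of the 3 differences, 1 transition and 2 transversions, so the answer is 2.

2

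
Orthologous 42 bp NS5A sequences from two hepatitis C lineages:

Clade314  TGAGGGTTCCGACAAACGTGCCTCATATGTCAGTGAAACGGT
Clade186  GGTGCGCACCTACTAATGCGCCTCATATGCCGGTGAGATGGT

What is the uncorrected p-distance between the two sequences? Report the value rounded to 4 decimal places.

The sequences differ at positions 1 (T/G), 3 (A/T), 5 (G/C), 7 (T/C), 8 (T/A), 11 (G/T), 14 (A/T), 17 (C/T), 19 (T/C), 30 (T/C), 32 (A/G), 37 (A/G), 39 (C/T).
There are 13 differences over 42 sites, so p = 13/42 = 0.3095.

0.3095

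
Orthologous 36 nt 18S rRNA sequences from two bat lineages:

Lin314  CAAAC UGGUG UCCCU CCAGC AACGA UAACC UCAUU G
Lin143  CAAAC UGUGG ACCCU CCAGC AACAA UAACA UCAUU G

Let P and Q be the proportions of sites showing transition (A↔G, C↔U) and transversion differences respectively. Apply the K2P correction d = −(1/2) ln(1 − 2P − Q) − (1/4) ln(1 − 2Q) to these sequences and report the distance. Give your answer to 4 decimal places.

The sequences differ at positions 8 (G/U, transversion), 9 (U/G, transversion), 11 (U/A, transversion), 24 (G/A, transition), 30 (C/A, transversion).
Of the 5 differences, 1 transition and 4 transversions over 36 sites: P = 1/36 = 0.027778, Q = 4/36 = 0.111111.
d = −0.5·ln(0.833333) − 0.25·ln(0.777778) = −0.5·(-0.182322) − 0.25·(-0.251314) = 0.1540.

0.1540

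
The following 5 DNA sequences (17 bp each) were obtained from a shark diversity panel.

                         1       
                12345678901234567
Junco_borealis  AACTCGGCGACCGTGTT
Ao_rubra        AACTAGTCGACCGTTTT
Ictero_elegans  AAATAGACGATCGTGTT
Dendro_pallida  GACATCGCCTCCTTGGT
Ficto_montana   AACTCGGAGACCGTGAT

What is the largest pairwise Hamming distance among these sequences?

Pairwise Hamming distances:
  Junco_borealis vs Ao_rubra: 3
  Junco_borealis vs Ictero_elegans: 4
  Junco_borealis vs Dendro_pallida: 8
  Junco_borealis vs Ficto_montana: 2
  Ao_rubra vs Ictero_elegans: 4
  Ao_rubra vs Dendro_pallida: 10
  Ao_rubra vs Ficto_montana: 5
  Ictero_elegans vs Dendro_pallida: 11
  Ictero_elegans vs Ficto_montana: 6
  Dendro_pallida vs Ficto_montana: 9
The largest is 11, between Ictero_elegans and Dendro_pallida.

11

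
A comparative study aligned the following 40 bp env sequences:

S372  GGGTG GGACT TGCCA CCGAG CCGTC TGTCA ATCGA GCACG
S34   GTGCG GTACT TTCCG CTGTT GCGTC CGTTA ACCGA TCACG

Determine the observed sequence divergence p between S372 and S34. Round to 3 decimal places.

Differing sites — 2:G/T; 4:T/C; 7:G/T; 12:G/T; 15:A/G; 17:C/T; 19:A/T; 20:G/T; 21:C/G; 26:T/C; 29:C/T; 32:T/C; 36:G/T.
There are 13 differences over 40 sites, so p = 13/40 = 0.325.

0.325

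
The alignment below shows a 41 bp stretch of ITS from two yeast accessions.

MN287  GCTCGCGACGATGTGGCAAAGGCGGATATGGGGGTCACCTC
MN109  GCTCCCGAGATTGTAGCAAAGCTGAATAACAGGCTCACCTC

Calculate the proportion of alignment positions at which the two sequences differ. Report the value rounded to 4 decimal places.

0.2927

The sequences differ at positions 5 (G/C), 9 (C/G), 10 (G/A), 11 (A/T), 15 (G/A), 22 (G/C), 23 (C/T), 25 (G/A), 29 (T/A), 30 (G/C), 31 (G/A), 34 (G/C).
There are 12 differences over 41 sites, so p = 12/41 = 0.2927.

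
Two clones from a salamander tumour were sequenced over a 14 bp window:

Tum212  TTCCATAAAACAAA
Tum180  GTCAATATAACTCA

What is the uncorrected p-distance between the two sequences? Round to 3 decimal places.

The sequences differ at positions 1 (T/G), 4 (C/A), 8 (A/T), 12 (A/T), 13 (A/C).
There are 5 differences over 14 sites, so p = 5/14 = 0.357.

0.357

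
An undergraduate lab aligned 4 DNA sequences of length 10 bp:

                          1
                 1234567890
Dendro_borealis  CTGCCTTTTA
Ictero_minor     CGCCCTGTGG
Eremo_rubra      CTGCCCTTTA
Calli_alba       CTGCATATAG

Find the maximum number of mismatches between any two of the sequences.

Pairwise Hamming distances:
  Dendro_borealis vs Ictero_minor: 5
  Dendro_borealis vs Eremo_rubra: 1
  Dendro_borealis vs Calli_alba: 4
  Ictero_minor vs Eremo_rubra: 6
  Ictero_minor vs Calli_alba: 5
  Eremo_rubra vs Calli_alba: 5
The largest is 6, between Ictero_minor and Eremo_rubra.

6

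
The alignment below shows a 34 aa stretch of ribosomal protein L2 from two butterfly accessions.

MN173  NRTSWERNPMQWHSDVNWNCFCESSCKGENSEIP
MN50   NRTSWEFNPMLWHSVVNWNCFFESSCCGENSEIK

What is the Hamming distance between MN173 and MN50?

6

The sequences differ at positions 7 (R/F), 11 (Q/L), 15 (D/V), 22 (C/F), 27 (K/C), 34 (P/K).
That gives 6 mismatches out of 34 aligned sites, so the Hamming distance is 6.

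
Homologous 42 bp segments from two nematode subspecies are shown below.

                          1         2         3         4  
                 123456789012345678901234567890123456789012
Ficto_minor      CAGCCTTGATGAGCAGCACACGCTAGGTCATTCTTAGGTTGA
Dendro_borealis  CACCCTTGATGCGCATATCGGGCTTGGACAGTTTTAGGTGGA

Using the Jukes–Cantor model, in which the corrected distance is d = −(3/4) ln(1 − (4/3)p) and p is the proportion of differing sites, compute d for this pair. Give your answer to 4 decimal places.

0.3597

Mismatches occur at site 3 (G/C), site 12 (A/C), site 16 (G/T), site 17 (C/A), site 18 (A/T), site 20 (A/G), site 21 (C/G), site 25 (A/T), site 28 (T/A), site 31 (T/G), site 33 (C/T), site 40 (T/G).
p = 12/42 = 0.285714.
d = −0.75 · ln(1 − (4/3)·0.285714) = −0.75 · ln(0.619048) = −0.75 · (-0.479572) = 0.3597.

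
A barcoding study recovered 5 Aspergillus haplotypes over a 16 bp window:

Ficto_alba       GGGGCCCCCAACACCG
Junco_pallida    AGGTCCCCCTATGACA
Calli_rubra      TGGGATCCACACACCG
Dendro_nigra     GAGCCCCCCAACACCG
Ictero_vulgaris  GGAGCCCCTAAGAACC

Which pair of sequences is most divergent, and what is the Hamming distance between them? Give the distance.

Pairwise Hamming distances:
  Ficto_alba vs Junco_pallida: 7
  Ficto_alba vs Calli_rubra: 5
  Ficto_alba vs Dendro_nigra: 2
  Ficto_alba vs Ictero_vulgaris: 5
  Junco_pallida vs Calli_rubra: 10
  Junco_pallida vs Dendro_nigra: 8
  Junco_pallida vs Ictero_vulgaris: 8
  Calli_rubra vs Dendro_nigra: 7
  Calli_rubra vs Ictero_vulgaris: 9
  Dendro_nigra vs Ictero_vulgaris: 7
The largest is 10, between Junco_pallida and Calli_rubra.

10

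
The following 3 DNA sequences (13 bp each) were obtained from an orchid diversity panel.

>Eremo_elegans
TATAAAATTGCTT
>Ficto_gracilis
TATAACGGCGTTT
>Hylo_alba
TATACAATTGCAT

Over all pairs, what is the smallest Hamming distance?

2

Pairwise Hamming distances:
  Eremo_elegans vs Ficto_gracilis: 5
  Eremo_elegans vs Hylo_alba: 2
  Ficto_gracilis vs Hylo_alba: 7
The smallest is 2, between Eremo_elegans and Hylo_alba.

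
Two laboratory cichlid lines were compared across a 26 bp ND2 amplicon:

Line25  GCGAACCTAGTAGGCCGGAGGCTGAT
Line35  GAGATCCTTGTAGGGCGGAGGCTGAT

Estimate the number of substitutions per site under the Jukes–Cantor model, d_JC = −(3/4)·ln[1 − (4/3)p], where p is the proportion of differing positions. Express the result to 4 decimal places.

Mismatches occur at site 2 (C↔A), site 5 (A↔T), site 9 (A↔T), site 15 (C↔G).
p = 4/26 = 0.153846.
d = −0.75 · ln(1 − (4/3)·0.153846) = −0.75 · ln(0.794872) = −0.75 · (-0.229574) = 0.1722.

0.1722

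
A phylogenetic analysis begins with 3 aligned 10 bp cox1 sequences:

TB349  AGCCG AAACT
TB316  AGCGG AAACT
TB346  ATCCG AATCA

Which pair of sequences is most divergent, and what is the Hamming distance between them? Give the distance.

Pairwise Hamming distances:
  TB349 vs TB316: 1
  TB349 vs TB346: 3
  TB316 vs TB346: 4
The largest is 4, between TB316 and TB346.

4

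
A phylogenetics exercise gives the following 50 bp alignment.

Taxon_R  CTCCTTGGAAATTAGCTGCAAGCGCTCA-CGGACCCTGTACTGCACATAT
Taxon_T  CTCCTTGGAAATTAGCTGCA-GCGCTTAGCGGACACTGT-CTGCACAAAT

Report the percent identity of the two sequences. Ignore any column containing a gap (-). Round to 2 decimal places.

93.62%

Excluding the 3 gap columns leaves 47 comparable sites.
Differing sites — 27:C/T; 35:C/A; 48:T/A.
44 of the 47 comparable sites match, so the percent identity is 44/47 × 100 = 93.62%.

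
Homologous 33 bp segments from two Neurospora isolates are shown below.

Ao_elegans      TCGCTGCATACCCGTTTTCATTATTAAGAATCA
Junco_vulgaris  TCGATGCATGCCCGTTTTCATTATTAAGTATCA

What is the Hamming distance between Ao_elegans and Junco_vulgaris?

3

Mismatches occur at site 4 (C↔A), site 10 (A↔G), site 29 (A↔T).
That gives 3 mismatches out of 33 aligned sites, so the Hamming distance is 3.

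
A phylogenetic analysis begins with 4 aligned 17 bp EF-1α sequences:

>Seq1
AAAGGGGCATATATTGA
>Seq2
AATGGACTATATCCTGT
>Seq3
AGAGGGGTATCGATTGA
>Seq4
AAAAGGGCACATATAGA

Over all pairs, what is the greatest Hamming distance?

10

Pairwise Hamming distances:
  Seq1 vs Seq2: 7
  Seq1 vs Seq3: 4
  Seq1 vs Seq4: 3
  Seq2 vs Seq3: 9
  Seq2 vs Seq4: 10
  Seq3 vs Seq4: 7
The largest is 10, between Seq2 and Seq4.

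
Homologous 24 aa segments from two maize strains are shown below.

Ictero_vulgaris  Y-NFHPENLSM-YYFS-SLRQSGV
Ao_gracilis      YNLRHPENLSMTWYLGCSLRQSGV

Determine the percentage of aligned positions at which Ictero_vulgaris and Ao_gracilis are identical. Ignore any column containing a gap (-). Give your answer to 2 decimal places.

Excluding the 3 gap columns leaves 21 comparable sites.
Mismatches occur at site 3 (N↔L), site 4 (F↔R), site 13 (Y↔W), site 15 (F↔L), site 16 (S↔G).
16 of the 21 comparable sites match, so the percent identity is 16/21 × 100 = 76.19%.

76.19%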